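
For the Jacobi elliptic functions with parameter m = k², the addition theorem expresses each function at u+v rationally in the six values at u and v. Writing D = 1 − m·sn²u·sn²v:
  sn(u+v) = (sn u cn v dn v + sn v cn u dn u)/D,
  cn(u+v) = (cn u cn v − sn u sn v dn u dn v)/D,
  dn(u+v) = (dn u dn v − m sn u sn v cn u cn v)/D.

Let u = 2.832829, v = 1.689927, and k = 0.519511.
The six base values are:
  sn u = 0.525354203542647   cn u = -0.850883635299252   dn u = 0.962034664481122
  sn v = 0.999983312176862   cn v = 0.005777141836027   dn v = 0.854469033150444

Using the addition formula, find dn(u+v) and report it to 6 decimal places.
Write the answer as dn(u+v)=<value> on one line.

m = k² = 0.269891679121
D = 1 − m·sn²u·sn²v = 0.9255131817712334
dn(u+v) = (dn u·dn v − m·sn u·sn v·cn u·cn v)/D = 0.8227258053547225/0.9255131817712334 = 0.8889401270116997

dn(u+v)=0.888940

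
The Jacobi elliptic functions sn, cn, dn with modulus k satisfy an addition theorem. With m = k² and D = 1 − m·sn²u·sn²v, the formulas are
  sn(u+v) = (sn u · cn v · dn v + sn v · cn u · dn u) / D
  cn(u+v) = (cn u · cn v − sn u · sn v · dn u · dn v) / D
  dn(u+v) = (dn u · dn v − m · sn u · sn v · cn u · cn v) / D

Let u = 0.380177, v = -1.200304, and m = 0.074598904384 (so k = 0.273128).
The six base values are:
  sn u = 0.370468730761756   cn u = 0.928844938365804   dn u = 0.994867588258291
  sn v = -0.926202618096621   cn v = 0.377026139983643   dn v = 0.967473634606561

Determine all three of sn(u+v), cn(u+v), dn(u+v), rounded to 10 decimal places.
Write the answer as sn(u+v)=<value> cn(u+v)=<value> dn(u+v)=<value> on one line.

sn(u+v)=-0.7271364857 cn(u+v)=0.6864929215 dn(u+v)=0.9800803590

m = k² = 0.074598904384
D = 1 − m·sn²u·sn²v = 0.991216905154172
sn(u+v) = (sn u·cn v·dn v + sn v·cn u·dn u)/D = -0.720749976948319/0.991216905154172 = -0.7271364856678014
cn(u+v) = (cn u·cn v − sn u·sn v·dn u·dn v)/D = 0.6804633890169348/0.991216905154172 = 0.686492921457082
dn(u+v) = (dn u·dn v − m·sn u·sn v·cn u·cn v)/D = 0.9714722202569549/0.991216905154172 = 0.9800803590066435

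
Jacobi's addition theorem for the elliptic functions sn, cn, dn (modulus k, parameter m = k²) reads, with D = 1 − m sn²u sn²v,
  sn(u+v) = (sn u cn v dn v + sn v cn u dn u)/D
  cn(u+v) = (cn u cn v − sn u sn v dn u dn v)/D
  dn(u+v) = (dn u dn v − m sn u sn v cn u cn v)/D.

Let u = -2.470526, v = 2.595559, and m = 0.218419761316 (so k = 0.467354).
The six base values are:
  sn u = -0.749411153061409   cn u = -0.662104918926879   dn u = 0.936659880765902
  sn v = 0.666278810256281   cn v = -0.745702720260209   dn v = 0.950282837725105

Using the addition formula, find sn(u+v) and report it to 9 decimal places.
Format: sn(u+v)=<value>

m = k² = 0.218419761316
D = 1 − m·sn²u·sn²v = 0.9455441883282064
sn(u+v) = (sn u·cn v·dn v + sn v·cn u·dn u)/D = 0.1178498919564898/0.9455441883282064 = 0.1246371067700784

sn(u+v)=0.124637107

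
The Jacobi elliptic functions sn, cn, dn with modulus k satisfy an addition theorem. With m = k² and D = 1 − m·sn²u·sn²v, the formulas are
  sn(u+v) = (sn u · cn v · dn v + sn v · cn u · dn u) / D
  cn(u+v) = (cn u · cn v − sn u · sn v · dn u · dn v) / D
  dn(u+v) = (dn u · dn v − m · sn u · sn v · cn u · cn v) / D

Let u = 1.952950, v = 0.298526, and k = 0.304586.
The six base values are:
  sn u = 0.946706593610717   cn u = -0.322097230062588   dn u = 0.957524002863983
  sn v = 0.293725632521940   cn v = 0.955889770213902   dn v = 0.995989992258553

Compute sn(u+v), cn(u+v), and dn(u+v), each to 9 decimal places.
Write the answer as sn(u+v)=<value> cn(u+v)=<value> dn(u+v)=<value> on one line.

sn(u+v)=0.816586496 cn(u+v)=-0.577223089 dn(u+v)=0.968575220

m = k² = 0.092772631396
D = 1 − m·sn²u·sn²v = 0.9928264459603593
sn(u+v) = (sn u·cn v·dn v + sn v·cn u·dn u)/D = 0.8107286686917198/0.9928264459603593 = 0.8165864960491694
cn(u+v) = (cn u·cn v − sn u·sn v·dn u·dn v)/D = -0.5730823479742068/0.9928264459603593 = -0.5772230889960483
dn(u+v) = (dn u·dn v − m·sn u·sn v·cn u·cn v)/D = 0.9616270931351884/0.9928264459603593 = 0.9685752198159953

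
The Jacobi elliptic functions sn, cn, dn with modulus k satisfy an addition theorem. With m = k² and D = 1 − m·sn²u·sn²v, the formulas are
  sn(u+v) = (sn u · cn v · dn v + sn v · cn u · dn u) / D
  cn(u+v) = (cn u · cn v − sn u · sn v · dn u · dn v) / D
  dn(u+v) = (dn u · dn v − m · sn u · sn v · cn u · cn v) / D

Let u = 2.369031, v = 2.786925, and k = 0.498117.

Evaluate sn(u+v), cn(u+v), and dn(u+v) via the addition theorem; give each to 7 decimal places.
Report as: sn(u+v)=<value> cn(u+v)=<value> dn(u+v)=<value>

sn(u+v)=-0.9961067 cn(u+v)=0.0881560 dn(u+v)=0.8682210

sn u = 0.8230063149754378, cn u = -0.5680322222467229, dn u = 0.9121064520233485
sn v = 0.5437741282291698, cn v = -0.8392316113377799, dn v = 0.9626178685132357
m = k² = 0.248120545689
D = 1 − m·sn²u·sn²v = 0.9503057495477741
sn(u+v) = (sn u·cn v·dn v + sn v·cn u·dn u)/D = -0.9466059020219156/0.9503057495477741 = -0.9961066766905081
cn(u+v) = (cn u·cn v − sn u·sn v·dn u·dn v)/D = 0.08377519848279827/0.9503057495477741 = 0.08815604716972903
dn(u+v) = (dn u·dn v − m·sn u·sn v·cn u·cn v)/D = 0.8250754166473116/0.9503057495477741 = 0.8682210089120724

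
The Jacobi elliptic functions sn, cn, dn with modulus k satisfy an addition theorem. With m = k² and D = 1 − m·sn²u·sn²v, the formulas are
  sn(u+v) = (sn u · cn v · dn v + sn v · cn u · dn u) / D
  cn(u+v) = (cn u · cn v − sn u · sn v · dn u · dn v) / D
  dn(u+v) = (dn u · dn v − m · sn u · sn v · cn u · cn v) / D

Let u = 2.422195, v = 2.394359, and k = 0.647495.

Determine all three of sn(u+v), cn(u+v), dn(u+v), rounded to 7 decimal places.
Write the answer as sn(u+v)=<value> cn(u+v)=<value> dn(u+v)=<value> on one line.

sn u = 0.8805405290001674, cn u = -0.4739708606951543, dn u = 0.8215436728519943
sn v = 0.8911179005223066, cn v = -0.4537718450595149, dn v = 0.8167481127495688
m = k² = 0.419249775025
D = 1 − m·sn²u·sn²v = 0.7418679834660794
sn(u+v) = (sn u·cn v·dn v + sn v·cn u·dn u)/D = -0.6733339564135599/0.7418679834660794 = -0.9076196458400565
cn(u+v) = (cn u·cn v − sn u·sn v·dn u·dn v)/D = -0.3114313536439279/0.7418679834660794 = -0.4197934950486612
dn(u+v) = (dn u·dn v − m·sn u·sn v·cn u·cn v)/D = 0.6002409697550811/0.7418679834660794 = 0.8090940479068754

sn(u+v)=-0.9076196 cn(u+v)=-0.4197935 dn(u+v)=0.8090940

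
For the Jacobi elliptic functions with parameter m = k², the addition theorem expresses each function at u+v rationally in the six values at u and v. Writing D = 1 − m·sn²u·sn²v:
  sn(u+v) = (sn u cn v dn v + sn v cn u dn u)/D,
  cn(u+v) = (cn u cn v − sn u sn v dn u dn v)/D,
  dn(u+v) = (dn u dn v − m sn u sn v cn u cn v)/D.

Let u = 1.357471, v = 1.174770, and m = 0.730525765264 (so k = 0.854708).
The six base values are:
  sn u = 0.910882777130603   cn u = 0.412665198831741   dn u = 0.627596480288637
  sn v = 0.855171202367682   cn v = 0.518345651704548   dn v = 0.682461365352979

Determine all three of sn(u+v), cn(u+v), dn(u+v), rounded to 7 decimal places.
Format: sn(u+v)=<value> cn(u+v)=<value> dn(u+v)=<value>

sn(u+v)=0.9765996 cn(u+v)=-0.2150654 dn(u+v)=0.5506935

m = k² = 0.730525765264
D = 1 − m·sn²u·sn²v = 0.5567317201472307
sn(u+v) = (sn u·cn v·dn v + sn v·cn u·dn u)/D = 0.54370400280179/0.5567317201472307 = 0.9765996495726964
cn(u+v) = (cn u·cn v − sn u·sn v·dn u·dn v)/D = -0.1197337277270091/0.5567317201472307 = -0.2150653957625135
dn(u+v) = (dn u·dn v − m·sn u·sn v·cn u·cn v)/D = 0.3065885410108292/0.5567317201472307 = 0.5506935026618389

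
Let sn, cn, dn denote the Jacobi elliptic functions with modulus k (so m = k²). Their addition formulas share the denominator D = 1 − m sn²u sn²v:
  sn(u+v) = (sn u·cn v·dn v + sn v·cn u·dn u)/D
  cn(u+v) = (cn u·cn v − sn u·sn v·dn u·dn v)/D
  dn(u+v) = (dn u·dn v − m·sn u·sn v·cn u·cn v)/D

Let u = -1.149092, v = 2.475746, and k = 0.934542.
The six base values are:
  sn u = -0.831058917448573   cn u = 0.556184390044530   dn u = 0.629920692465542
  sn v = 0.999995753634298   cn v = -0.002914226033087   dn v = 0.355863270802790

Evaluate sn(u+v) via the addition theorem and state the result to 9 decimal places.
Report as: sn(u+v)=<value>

m = k² = 0.873368749764
D = 1 − m·sn²u·sn²v = 0.3968052016003044
sn(u+v) = (sn u·cn v·dn v + sn v·cn u·dn u)/D = 0.3512124313463462/0.3968052016003044 = 0.8851003714918962

sn(u+v)=0.885100371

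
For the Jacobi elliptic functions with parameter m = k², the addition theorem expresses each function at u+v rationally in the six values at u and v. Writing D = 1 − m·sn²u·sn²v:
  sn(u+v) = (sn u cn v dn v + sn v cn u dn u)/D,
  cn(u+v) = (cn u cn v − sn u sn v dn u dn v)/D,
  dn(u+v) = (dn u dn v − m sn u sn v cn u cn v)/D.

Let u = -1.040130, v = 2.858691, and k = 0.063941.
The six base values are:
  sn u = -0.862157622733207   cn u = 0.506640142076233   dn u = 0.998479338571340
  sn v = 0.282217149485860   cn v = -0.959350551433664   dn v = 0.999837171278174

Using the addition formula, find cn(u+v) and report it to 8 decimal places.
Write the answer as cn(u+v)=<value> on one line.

cn(u+v)=-0.24319826

m = k² = 0.004088451481
D = 1 − m·sn²u·sn²v = 0.9997579533953504
cn(u+v) = (cn u·cn v − sn u·sn v·dn u·dn v)/D = -0.2431393922655844/0.9997579533953504 = -0.2431982575780878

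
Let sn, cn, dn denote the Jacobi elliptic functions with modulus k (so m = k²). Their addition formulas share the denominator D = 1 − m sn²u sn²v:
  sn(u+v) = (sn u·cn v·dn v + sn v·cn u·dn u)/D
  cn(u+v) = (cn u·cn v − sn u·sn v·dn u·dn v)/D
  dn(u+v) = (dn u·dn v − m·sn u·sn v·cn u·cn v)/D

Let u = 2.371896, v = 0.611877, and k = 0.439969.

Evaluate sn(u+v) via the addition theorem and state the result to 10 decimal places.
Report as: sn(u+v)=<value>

sn(u+v)=0.3220543696

sn u = 0.7946723332651181, cn u = -0.6070386171760187, dn u = 0.936887415714654
sn v = 0.5687931309290333, cn v = 0.8224806223905507, dn v = 0.9681809047460201
m = k² = 0.193572720961
D = 1 − m·sn²u·sn²v = 0.9604515900685599
sn(u+v) = (sn u·cn v·dn v + sn v·cn u·dn u)/D = 0.3093176313257091/0.9604515900685599 = 0.3220543695530028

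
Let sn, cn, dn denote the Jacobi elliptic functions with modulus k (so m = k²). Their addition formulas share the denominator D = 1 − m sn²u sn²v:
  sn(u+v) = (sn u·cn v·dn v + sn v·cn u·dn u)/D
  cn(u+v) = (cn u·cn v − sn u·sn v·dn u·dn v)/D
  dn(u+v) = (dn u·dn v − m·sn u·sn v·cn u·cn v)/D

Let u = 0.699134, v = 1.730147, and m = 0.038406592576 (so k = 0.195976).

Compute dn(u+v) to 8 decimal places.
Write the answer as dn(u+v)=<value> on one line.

dn(u+v)=0.99121515

sn u = 0.6420366931794566, cn u = 0.7666739102194546, dn u = 0.9920526072925585
sn v = 0.9900532862816203, cn v = -0.1406928936477037, dn v = 0.9809962519546564
m = k² = 0.038406592576
D = 1 − m·sn²u·sn²v = 0.9844817545712341
dn(u+v) = (dn u·dn v − m·sn u·sn v·cn u·cn v)/D = 0.975833230148744/0.9844817545712341 = 0.9912151501210332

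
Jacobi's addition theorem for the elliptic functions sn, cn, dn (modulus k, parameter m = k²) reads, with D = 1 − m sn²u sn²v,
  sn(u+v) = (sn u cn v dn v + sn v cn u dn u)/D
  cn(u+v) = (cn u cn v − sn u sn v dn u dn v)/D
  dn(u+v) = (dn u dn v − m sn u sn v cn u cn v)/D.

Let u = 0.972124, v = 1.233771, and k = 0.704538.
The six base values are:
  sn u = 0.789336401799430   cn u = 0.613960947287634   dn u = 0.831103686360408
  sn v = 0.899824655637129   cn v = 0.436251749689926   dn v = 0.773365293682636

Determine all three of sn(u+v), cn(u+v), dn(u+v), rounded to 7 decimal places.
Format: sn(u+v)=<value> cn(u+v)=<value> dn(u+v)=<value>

m = k² = 0.496373793444
D = 1 − m·sn²u·sn²v = 0.749591604550317
sn(u+v) = (sn u·cn v·dn v + sn v·cn u·dn u)/D = 0.7254570781137251/0.749591604550317 = 0.9678030993275728
cn(u+v) = (cn u·cn v − sn u·sn v·dn u·dn v)/D = -0.1886785664218789/0.749591604550317 = -0.251708484028537
dn(u+v) = (dn u·dn v − m·sn u·sn v·cn u·cn v)/D = 0.5483174412826473/0.749591604550317 = 0.7314882370001798

sn(u+v)=0.9678031 cn(u+v)=-0.2517085 dn(u+v)=0.7314882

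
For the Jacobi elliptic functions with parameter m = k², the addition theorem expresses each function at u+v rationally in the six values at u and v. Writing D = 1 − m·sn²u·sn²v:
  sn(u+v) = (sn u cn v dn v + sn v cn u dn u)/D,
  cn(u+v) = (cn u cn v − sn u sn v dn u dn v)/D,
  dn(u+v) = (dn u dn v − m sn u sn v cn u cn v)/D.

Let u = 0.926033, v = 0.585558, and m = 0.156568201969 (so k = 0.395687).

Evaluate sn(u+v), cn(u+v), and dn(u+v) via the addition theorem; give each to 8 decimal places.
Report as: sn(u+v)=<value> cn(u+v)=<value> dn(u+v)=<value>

sn(u+v)=0.99322432 cn(u+v)=0.11621295 dn(u+v)=0.91953593

sn u = 0.7886621905536286, cn u = 0.61482676356121, dn u = 0.9500612870960776
sn v = 0.5485893406698038, cn v = 0.8360919418960273, dn v = 0.9761561136285372
m = k² = 0.156568201969
D = 1 − m·sn²u·sn²v = 0.9706923946212854
sn(u+v) = (sn u·cn v·dn v + sn v·cn u·dn u)/D = 0.9641152941199365/0.9706923946212854 = 0.9932243205594343
cn(u+v) = (cn u·cn v − sn u·sn v·dn u·dn v)/D = 0.1128070238045205/0.9706923946212854 = 0.1162129469949459
dn(u+v) = (dn u·dn v − m·sn u·sn v·cn u·cn v)/D = 0.8925865313747401/0.9706923946212854 = 0.9195359274685384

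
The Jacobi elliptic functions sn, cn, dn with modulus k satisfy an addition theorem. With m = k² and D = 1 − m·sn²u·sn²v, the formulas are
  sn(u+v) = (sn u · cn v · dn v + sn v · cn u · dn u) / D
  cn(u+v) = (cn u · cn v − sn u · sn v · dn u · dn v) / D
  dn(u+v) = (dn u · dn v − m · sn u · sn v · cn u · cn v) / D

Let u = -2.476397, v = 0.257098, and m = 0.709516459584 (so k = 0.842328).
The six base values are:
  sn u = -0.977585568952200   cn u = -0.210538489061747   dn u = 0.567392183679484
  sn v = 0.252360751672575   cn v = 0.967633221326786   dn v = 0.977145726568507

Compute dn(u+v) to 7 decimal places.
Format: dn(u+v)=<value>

m = k² = 0.709516459584
D = 1 − m·sn²u·sn²v = 0.9568167163166593
dn(u+v) = (dn u·dn v − m·sn u·sn v·cn u·cn v)/D = 0.5187648473682321/0.9568167163166593 = 0.5421778680511121

dn(u+v)=0.5421779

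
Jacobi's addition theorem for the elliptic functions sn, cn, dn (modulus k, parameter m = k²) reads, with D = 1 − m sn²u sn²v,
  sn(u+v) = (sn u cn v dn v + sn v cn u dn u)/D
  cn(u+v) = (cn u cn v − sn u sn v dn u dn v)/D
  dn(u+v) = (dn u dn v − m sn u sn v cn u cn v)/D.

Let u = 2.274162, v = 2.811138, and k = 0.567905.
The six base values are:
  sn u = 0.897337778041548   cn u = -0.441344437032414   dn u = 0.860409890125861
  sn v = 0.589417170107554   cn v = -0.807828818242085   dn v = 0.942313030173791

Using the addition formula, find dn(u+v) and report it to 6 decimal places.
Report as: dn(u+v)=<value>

dn(u+v)=0.824330

m = k² = 0.322516089025
D = 1 − m·sn²u·sn²v = 0.9097787469305778
dn(u+v) = (dn u·dn v − m·sn u·sn v·cn u·cn v)/D = 0.7499581531483512/0.9097787469305778 = 0.8243302623616663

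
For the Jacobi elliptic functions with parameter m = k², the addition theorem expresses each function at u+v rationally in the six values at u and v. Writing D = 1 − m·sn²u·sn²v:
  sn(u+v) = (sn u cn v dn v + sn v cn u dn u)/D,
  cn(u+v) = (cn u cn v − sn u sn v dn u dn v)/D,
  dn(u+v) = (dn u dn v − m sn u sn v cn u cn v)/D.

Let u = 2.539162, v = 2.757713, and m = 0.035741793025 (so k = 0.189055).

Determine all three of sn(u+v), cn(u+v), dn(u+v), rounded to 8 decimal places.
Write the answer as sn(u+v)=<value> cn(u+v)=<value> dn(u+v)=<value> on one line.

sn u = 0.5889017294022467, cn u = -0.8082046480360299, dn u = 0.9937829534891248
sn v = 0.4005581059087765, cn v = -0.9162713592548735, dn v = 0.997128549294606
m = k² = 0.035741793025
D = 1 − m·sn²u·sn²v = 0.998011191147082
sn(u+v) = (sn u·cn v·dn v + sn v·cn u·dn u)/D = -0.8597646314681354/0.998011191147082 = -0.8614779464345981
cn(u+v) = (cn u·cn v − sn u·sn v·dn u·dn v)/D = 0.5067850788364618/0.998011191147082 = 0.5077949860000861
dn(u+v) = (dn u·dn v − m·sn u·sn v·cn u·cn v)/D = 0.9846858255515076/0.998011191147082 = 0.9866480799877017

sn(u+v)=-0.86147795 cn(u+v)=0.50779499 dn(u+v)=0.98664808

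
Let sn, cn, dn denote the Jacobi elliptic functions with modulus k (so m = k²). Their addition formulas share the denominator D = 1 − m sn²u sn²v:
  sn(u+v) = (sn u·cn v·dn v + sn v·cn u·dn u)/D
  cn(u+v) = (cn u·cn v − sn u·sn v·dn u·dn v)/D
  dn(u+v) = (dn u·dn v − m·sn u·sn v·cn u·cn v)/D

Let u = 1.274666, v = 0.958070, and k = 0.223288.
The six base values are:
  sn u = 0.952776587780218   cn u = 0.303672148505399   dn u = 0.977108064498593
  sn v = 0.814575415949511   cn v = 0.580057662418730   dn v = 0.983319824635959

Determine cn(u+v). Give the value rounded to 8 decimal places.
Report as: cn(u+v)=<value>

cn(u+v)=-0.58717894

m = k² = 0.049857530944
D = 1 − m·sn²u·sn²v = 0.9699686041267313
cn(u+v) = (cn u·cn v − sn u·sn v·dn u·dn v)/D = -0.5695451320166017/0.9699686041267313 = -0.5871789350639516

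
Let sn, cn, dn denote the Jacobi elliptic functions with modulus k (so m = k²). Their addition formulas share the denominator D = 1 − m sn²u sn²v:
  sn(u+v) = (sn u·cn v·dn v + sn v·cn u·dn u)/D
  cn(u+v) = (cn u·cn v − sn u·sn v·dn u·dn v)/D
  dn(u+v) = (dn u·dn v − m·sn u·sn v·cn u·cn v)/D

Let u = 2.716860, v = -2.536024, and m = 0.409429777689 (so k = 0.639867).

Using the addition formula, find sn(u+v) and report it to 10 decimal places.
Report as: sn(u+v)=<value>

sn u = 0.7278677052577829, cn u = -0.6857175830054012, dn u = 0.8849223843749881
sn v = -0.8259810705201591, cn v = -0.5636978544773538, dn v = 0.8489220767151301
m = k² = 0.409429777689
D = 1 − m·sn²u·sn²v = 0.8520126764655131
sn(u+v) = (sn u·cn v·dn v + sn v·cn u·dn u)/D = 0.1529003870759207/0.8520126764655131 = 0.1794578781506071

sn(u+v)=0.1794578782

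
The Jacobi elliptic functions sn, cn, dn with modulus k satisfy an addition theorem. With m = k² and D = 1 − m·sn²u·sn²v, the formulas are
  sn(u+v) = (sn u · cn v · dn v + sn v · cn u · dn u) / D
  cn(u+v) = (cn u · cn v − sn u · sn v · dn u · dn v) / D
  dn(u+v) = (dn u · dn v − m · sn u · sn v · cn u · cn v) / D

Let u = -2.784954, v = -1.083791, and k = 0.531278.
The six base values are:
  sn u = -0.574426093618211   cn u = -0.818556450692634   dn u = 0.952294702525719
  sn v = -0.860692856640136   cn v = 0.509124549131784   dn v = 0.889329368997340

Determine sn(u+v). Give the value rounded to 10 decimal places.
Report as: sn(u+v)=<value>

m = k² = 0.282256313284
D = 1 − m·sn²u·sn²v = 0.9310064675591718
sn(u+v) = (sn u·cn v·dn v + sn v·cn u·dn u)/D = 0.4108277721879391/0.9310064675591718 = 0.4412727370895823

sn(u+v)=0.4412727371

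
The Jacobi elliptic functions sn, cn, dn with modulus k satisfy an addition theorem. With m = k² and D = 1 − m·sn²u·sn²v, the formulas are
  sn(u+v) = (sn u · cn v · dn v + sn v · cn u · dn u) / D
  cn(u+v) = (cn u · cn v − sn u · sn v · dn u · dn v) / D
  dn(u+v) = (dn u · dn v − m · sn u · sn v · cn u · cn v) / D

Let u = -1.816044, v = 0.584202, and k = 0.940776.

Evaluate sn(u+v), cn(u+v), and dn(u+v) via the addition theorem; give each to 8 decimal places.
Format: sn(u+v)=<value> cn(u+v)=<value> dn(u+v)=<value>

sn u = -0.9680959402138617, cn u = 0.2505798286802812, dn u = 0.4129329539451985
sn v = 0.5286728313783006, cn v = 0.8488256813754229, dn v = 0.8675426981406796
m = k² = 0.885059482176
D = 1 − m·sn²u·sn²v = 0.7681627364583888
sn(u+v) = (sn u·cn v·dn v + sn v·cn u·dn u)/D = -0.6581954220132937/0.7681627364583888 = -0.8568437269528343
cn(u+v) = (cn u·cn v − sn u·sn v·dn u·dn v)/D = 0.3960464317778691/0.7681627364583888 = 0.5155762092858599
dn(u+v) = (dn u·dn v − m·sn u·sn v·cn u·cn v)/D = 0.454584916976823/0.7681627364583888 = 0.5917820474769252

sn(u+v)=-0.85684373 cn(u+v)=0.51557621 dn(u+v)=0.59178205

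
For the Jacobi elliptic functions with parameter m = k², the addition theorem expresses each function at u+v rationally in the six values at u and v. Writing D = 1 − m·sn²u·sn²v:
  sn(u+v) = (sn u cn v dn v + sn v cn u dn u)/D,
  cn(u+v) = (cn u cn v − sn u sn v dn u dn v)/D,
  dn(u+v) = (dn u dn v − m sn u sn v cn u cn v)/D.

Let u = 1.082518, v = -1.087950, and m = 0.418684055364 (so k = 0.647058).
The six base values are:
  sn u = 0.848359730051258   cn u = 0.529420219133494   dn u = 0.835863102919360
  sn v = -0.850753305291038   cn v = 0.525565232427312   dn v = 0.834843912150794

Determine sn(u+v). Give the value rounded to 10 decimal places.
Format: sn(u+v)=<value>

sn(u+v)=-0.0054319621

m = k² = 0.418684055364
D = 1 − m·sn²u·sn²v = 0.7819009355307201
sn(u+v) = (sn u·cn v·dn v + sn v·cn u·dn u)/D = -0.004247256249713434/0.7819009355307201 = -0.005431962102501621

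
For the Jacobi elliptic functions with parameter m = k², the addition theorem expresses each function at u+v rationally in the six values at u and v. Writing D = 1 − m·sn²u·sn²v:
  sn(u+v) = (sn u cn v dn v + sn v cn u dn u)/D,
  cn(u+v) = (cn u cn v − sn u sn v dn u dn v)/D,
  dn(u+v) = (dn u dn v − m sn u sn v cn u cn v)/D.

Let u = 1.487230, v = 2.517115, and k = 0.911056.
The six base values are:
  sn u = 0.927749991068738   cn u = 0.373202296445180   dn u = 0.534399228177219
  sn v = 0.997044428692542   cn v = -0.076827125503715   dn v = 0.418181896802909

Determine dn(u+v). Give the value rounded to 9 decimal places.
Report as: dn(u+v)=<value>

m = k² = 0.830023035136
D = 1 − m·sn²u·sn²v = 0.2897993178745827
dn(u+v) = (dn u·dn v − m·sn u·sn v·cn u·cn v)/D = 0.2454898570600496/0.2897993178745827 = 0.8471029499327219

dn(u+v)=0.847102950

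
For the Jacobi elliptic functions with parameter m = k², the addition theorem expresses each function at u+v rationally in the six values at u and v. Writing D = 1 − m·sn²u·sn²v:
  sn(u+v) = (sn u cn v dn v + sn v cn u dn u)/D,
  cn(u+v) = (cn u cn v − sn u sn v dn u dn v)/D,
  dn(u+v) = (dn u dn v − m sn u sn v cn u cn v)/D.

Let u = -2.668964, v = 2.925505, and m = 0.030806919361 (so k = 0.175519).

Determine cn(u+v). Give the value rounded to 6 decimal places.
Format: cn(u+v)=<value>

cn(u+v)=0.967295

sn u = -0.4764848946354369, cn u = -0.8791826574633149, dn u = 0.9964966949843823
sn v = 0.2383252458876559, cn v = -0.9711853979403667, dn v = 0.9991247170221865
m = k² = 0.030806919361
D = 1 − m·sn²u·sn²v = 0.9996027291990284
cn(u+v) = (cn u·cn v − sn u·sn v·dn u·dn v)/D = 0.9669108615822341/0.9996027291990284 = 0.9672951396971575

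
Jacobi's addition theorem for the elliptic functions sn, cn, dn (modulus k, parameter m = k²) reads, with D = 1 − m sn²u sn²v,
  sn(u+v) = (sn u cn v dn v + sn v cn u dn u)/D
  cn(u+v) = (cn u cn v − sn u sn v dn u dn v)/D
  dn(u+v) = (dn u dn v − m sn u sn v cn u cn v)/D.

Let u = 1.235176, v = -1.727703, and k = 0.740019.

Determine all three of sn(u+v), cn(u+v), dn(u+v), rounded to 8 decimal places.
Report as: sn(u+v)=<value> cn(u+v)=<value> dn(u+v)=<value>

sn(u+v)=-0.46372443 cn(u+v)=0.88597949 dn(u+v)=0.93927518

sn u = 0.8950886091473075, cn u = 0.4458883063893227, dn u = 0.7491657500762265
sn v = -0.9935152816033131, cn v = 0.1136986597136902, dn v = 0.6778283553441747
m = k² = 0.547628120361
D = 1 − m·sn²u·sn²v = 0.5669212201294189
sn(u+v) = (sn u·cn v·dn v + sn v·cn u·dn u)/D = -0.262895218594828/0.5669212201294189 = -0.4637244281221529
cn(u+v) = (cn u·cn v − sn u·sn v·dn u·dn v)/D = 0.5022805728604349/0.5669212201294189 = 0.8859794889063641
dn(u+v) = (dn u·dn v − m·sn u·sn v·cn u·cn v)/D = 0.5324950299276194/0.5669212201294189 = 0.939275177962221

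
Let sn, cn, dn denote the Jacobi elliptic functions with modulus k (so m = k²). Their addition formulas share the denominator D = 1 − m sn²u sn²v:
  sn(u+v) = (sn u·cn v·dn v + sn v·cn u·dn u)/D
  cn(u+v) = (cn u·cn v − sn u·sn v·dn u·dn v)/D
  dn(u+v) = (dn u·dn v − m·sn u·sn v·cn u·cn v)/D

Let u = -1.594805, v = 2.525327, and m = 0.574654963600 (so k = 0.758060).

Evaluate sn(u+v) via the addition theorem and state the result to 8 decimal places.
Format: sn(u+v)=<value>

sn(u+v)=0.76191373

sn u = -0.9766989016625317, cn u = 0.2146142015133299, dn u = 0.6721705261224573
sn v = 0.9186601040733532, cn v = -0.3950488744243373, dn v = 0.717654350194785
m = k² = 0.5746549636
D = 1 − m·sn²u·sn²v = 0.5373652263691633
sn(u+v) = (sn u·cn v·dn v + sn v·cn u·dn u)/D = 0.4094259464856764/0.5373652263691633 = 0.7619137346345627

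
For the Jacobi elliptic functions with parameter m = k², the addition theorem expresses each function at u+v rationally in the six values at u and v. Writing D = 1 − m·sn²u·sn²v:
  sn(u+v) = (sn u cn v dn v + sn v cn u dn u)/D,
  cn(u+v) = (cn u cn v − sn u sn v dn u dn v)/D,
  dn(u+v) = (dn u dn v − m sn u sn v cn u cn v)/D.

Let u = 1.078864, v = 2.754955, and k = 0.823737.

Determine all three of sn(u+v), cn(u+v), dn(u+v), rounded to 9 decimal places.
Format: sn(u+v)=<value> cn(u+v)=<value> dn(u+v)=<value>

sn(u+v)=0.251377130 cn(u+v)=-0.967889218 dn(u+v)=0.978326416

sn u = 0.823390164047904, cn u = 0.5674756715042202, dn u = 0.7348248216476418
sn v = 0.9109827106393068, cn v = -0.4124445428372899, dn v = 0.6609724533547093
m = k² = 0.678542645169
D = 1 − m·sn²u·sn²v = 0.61822387437359
sn(u+v) = (sn u·cn v·dn v + sn v·cn u·dn u)/D = 0.1554073433895717/0.61822387437359 = 0.2513771302459596
cn(u+v) = (cn u·cn v − sn u·sn v·dn u·dn v)/D = -0.5983722223383102/0.61822387437359 = -0.967889218035466
dn(u+v) = (dn u·dn v − m·sn u·sn v·cn u·cn v)/D = 0.6048247475498376/0.61822387437359 = 0.9783264164016167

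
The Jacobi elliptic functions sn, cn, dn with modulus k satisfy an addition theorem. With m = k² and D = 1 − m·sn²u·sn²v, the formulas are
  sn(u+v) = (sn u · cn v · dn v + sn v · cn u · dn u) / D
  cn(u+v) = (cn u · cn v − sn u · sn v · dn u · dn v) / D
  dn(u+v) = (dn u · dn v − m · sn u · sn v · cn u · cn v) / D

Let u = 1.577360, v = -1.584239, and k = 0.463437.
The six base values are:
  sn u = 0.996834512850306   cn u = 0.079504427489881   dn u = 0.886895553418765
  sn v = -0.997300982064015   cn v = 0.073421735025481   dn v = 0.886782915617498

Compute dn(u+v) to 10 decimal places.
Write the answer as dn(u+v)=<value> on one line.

m = k² = 0.214773852969
D = 1 − m·sn²u·sn²v = 0.7877341967215565
dn(u+v) = (dn u·dn v − m·sn u·sn v·cn u·cn v)/D = 0.7877301938236592/0.7877341967215565 = 0.9999949184662619

dn(u+v)=0.9999949185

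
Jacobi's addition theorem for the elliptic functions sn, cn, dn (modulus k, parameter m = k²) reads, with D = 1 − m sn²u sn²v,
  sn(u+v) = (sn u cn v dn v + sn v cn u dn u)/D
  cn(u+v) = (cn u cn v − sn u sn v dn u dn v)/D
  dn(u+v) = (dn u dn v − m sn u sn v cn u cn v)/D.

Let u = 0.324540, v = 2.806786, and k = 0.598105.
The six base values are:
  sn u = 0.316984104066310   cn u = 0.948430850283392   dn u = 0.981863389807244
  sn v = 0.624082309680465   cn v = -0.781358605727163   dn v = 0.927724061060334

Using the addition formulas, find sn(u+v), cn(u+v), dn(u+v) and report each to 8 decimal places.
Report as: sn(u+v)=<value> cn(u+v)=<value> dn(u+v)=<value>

m = k² = 0.357729591025
D = 1 − m·sn²u·sn²v = 0.9860004660386032
sn(u+v) = (sn u·cn v·dn v + sn v·cn u·dn u)/D = 0.3513867967424029/0.9860004660386032 = 0.3563758931617438
cn(u+v) = (cn u·cn v − sn u·sn v·dn u·dn v)/D = -0.9212623068938922/0.9860004660386032 = -0.9343426688175861
dn(u+v) = (dn u·dn v − m·sn u·sn v·cn u·cn v)/D = 0.9633416254778585/0.9860004660386032 = 0.9770194423418685

sn(u+v)=0.35637589 cn(u+v)=-0.93434267 dn(u+v)=0.97701944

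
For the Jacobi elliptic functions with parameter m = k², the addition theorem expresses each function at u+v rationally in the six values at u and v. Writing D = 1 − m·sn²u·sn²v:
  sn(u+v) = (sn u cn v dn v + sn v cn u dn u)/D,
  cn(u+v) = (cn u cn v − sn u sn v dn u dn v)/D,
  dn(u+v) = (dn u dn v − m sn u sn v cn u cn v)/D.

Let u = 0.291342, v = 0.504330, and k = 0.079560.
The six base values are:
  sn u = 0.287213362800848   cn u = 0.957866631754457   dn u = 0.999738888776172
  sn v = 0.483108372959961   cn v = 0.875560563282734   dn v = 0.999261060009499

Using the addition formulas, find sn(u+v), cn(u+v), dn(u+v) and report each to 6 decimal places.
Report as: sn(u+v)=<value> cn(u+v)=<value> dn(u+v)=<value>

m = k² = 0.0063297936
D = 1 − m·sn²u·sn²v = 0.9998781324832719
sn(u+v) = (sn u·cn v·dn v + sn v·cn u·dn u)/D = 0.7139194303618791/0.9998781324832719 = 0.7140064445542048
cn(u+v) = (cn u·cn v − sn u·sn v·dn u·dn v)/D = 0.7000538027680482/0.9998781324832719 = 0.7001391269848181
dn(u+v) = (dn u·dn v − m·sn u·sn v·cn u·cn v)/D = 0.9982635446532087/0.9998781324832719 = 0.9983852153801452

sn(u+v)=0.714006 cn(u+v)=0.700139 dn(u+v)=0.998385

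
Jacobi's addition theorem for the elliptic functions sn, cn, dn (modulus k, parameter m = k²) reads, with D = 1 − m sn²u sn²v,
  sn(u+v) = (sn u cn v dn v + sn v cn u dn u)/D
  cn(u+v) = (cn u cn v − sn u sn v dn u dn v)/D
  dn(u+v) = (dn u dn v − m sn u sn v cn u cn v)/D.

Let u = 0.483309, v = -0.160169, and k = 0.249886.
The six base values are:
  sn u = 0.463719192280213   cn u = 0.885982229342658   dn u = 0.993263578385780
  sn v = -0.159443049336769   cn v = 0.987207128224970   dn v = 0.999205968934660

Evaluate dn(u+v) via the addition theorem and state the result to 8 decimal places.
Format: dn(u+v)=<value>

dn(u+v)=0.99685328

m = k² = 0.062443012996
D = 1 − m·sn²u·sn²v = 0.9996586458594299
dn(u+v) = (dn u·dn v − m·sn u·sn v·cn u·cn v)/D = 0.9965130030990637/0.9996586458594299 = 0.996853283094789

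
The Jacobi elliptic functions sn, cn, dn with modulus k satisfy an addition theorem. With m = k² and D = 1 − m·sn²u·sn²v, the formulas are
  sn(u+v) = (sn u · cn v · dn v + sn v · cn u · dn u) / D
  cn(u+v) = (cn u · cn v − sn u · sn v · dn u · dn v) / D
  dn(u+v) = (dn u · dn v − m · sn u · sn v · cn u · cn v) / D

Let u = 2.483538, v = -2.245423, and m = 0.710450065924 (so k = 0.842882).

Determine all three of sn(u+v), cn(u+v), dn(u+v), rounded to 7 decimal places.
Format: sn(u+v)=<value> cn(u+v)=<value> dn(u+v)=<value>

sn u = 0.9769701996515731, cn u = -0.2133757928931149, dn u = 0.5673589497094226
sn v = -0.9965328919324427, cn v = -0.08319973135030188, dn v = 0.5426488811201251
m = k² = 0.710450065924
D = 1 − m·sn²u·sn²v = 0.3265901449040221
sn(u+v) = (sn u·cn v·dn v + sn v·cn u·dn u)/D = 0.0765324491908649/0.3265901449040221 = 0.2343379014494028
cn(u+v) = (cn u·cn v − sn u·sn v·dn u·dn v)/D = 0.3174963101663984/0.3265901449040221 = 0.9721552077442624
dn(u+v) = (dn u·dn v − m·sn u·sn v·cn u·cn v)/D = 0.3201559985569539/0.3265901449040221 = 0.9802990186707593

sn(u+v)=0.2343379 cn(u+v)=0.9721552 dn(u+v)=0.9802990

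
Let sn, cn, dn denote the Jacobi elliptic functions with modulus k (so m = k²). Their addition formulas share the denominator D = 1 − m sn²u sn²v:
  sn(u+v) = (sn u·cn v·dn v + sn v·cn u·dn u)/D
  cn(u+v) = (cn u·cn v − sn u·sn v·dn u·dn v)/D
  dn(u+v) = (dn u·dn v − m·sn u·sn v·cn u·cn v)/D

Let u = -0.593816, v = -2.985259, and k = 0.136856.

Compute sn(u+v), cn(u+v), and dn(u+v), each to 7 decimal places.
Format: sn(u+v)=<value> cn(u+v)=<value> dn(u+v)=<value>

sn(u+v)=0.4099396 cn(u+v)=-0.9121127 dn(u+v)=0.9984250

sn u = -0.5590230601447676, cn u = 0.8291521080153988, dn u = 0.9970691470506606
sn v = -0.1703504139083933, cn v = -0.9853835479046923, dn v = 0.9997282039761279
m = k² = 0.018729564736
D = 1 − m·sn²u·sn²v = 0.9998301468843998
sn(u+v) = (sn u·cn v·dn v + sn v·cn u·dn u)/D = 0.4098699745969339/0.9998301468843998 = 0.409939604115901
cn(u+v) = (cn u·cn v − sn u·sn v·dn u·dn v)/D = -0.9119577438361874/0.9998301468843998 = -0.912112669014798
dn(u+v) = (dn u·dn v − m·sn u·sn v·cn u·cn v)/D = 0.9982554179326315/0.9998301468843998 = 0.9984250035301743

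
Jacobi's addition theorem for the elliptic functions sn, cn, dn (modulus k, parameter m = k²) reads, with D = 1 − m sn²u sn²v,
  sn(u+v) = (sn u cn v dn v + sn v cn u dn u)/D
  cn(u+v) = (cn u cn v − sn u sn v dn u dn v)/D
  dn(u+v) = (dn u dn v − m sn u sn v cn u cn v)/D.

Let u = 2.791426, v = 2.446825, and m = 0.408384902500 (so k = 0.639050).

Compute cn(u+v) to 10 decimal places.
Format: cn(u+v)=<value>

cn(u+v)=-0.0860267911

sn u = 0.6797324860294635, cn u = -0.7334601198676076, dn u = 0.9007282442808537
sn v = 0.8653675442186964, cn v = -0.5011377190083605, dn v = 0.8331725385576354
m = k² = 0.4083849025
D = 1 − m·sn²u·sn²v = 0.8586984464143326
cn(u+v) = (cn u·cn v − sn u·sn v·dn u·dn v)/D = -0.0738710718393795/0.8586984464143326 = -0.08602679106715863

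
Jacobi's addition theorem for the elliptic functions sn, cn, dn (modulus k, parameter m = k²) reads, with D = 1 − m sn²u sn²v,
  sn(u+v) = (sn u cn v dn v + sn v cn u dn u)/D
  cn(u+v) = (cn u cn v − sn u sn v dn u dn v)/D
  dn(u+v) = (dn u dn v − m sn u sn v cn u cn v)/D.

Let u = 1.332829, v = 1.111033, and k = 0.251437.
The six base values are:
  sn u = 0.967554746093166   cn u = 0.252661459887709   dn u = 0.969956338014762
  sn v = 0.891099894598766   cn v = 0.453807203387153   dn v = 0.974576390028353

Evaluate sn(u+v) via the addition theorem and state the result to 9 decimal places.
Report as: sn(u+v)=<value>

sn(u+v)=0.678174176

m = k² = 0.063220564969
D = 1 − m·sn²u·sn²v = 0.9530038531294637
sn(u+v) = (sn u·cn v·dn v + sn v·cn u·dn u)/D = 0.6463026024616507/0.9530038531294637 = 0.6781741756230358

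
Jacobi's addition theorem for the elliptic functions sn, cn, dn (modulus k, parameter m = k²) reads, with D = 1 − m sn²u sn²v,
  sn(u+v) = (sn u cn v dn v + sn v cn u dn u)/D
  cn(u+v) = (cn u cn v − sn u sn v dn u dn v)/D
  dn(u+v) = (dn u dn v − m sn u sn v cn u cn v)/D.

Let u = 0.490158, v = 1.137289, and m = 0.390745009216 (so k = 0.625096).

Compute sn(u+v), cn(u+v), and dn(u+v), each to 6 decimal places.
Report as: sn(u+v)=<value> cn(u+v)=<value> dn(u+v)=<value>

sn(u+v)=0.993699 cn(u+v)=0.112085 dn(u+v)=0.783686

sn u = 0.4643287365383919, cn u = 0.8856629293499083, dn u = 0.9569508433889557
sn v = 0.8741241323991304, cn v = 0.4857025850841928, dn v = 0.8375168500546085
m = k² = 0.390745009216
D = 1 − m·sn²u·sn²v = 0.9356289216351654
sn(u+v) = (sn u·cn v·dn v + sn v·cn u·dn u)/D = 0.9297331188653233/0.9356289216351654 = 0.9936985672059622
cn(u+v) = (cn u·cn v − sn u·sn v·dn u·dn v)/D = 0.1048704280774189/0.9356289216351654 = 0.1120854920710879
dn(u+v) = (dn u·dn v − m·sn u·sn v·cn u·cn v)/D = 0.7332394275372114/0.9356289216351654 = 0.7836861501200229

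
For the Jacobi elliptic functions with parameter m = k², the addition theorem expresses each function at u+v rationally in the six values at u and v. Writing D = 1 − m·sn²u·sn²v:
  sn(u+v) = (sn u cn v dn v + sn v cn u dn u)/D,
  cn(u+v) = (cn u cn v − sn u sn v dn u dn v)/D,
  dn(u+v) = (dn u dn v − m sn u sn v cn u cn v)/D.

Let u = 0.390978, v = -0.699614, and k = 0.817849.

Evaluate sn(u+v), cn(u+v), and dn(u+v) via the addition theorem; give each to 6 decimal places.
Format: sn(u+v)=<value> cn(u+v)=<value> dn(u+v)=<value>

sn(u+v)=-0.300703 cn(u+v)=0.953718 dn(u+v)=0.969288

sn u = 0.3751372696151491, cn u = 0.9269692707666694, dn u = 0.9517721884792471
sn v = -0.6173408723406008, cn v = 0.78669577813647, dn v = 0.8631827483208855
m = k² = 0.668876986801
D = 1 − m·sn²u·sn²v = 0.9641262528432332
sn(u+v) = (sn u·cn v·dn v + sn v·cn u·dn u)/D = -0.2899158142991083/0.9641262528432332 = -0.3007031635578215
cn(u+v) = (cn u·cn v − sn u·sn v·dn u·dn v)/D = 0.9195043512897691/0.9641262528432332 = 0.9537177818549459
dn(u+v) = (dn u·dn v − m·sn u·sn v·cn u·cn v)/D = 0.9345156669742306/0.9641262528432332 = 0.9692876469428353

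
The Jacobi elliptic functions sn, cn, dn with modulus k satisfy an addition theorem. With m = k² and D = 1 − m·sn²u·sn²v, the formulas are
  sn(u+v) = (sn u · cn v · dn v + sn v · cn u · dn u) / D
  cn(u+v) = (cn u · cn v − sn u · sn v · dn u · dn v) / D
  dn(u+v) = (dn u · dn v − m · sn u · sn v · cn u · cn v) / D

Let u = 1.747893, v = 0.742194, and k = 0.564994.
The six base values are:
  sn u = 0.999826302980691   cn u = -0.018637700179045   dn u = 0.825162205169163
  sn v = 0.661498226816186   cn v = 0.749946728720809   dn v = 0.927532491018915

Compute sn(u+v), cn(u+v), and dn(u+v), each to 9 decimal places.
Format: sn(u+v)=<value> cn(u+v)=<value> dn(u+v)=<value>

m = k² = 0.319218220036
D = 1 − m·sn²u·sn²v = 0.860365042888998
sn(u+v) = (sn u·cn v·dn v + sn v·cn u·dn u)/D = 0.6853058693498554/0.860365042888998 = 0.7965291884113331
cn(u+v) = (cn u·cn v − sn u·sn v·dn u·dn v)/D = -0.5201767703963974/0.860365042888998 = -0.6046000760906196
dn(u+v) = (dn u·dn v − m·sn u·sn v·cn u·cn v)/D = 0.7683157178784547/0.860365042888998 = 0.8930113144747801

sn(u+v)=0.796529188 cn(u+v)=-0.604600076 dn(u+v)=0.893011314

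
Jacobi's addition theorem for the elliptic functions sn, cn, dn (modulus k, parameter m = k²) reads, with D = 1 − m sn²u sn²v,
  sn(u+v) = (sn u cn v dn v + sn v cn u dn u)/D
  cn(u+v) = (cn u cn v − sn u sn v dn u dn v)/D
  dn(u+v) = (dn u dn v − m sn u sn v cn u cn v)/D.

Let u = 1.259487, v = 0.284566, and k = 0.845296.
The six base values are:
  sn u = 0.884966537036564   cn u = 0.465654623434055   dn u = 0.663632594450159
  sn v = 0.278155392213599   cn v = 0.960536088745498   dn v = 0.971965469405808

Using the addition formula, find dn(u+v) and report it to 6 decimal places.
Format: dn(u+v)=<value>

m = k² = 0.714525327616
D = 1 − m·sn²u·sn²v = 0.9567041477441932
dn(u+v) = (dn u·dn v − m·sn u·sn v·cn u·cn v)/D = 0.566357890800448/0.9567041477441932 = 0.5919885391276496

dn(u+v)=0.591989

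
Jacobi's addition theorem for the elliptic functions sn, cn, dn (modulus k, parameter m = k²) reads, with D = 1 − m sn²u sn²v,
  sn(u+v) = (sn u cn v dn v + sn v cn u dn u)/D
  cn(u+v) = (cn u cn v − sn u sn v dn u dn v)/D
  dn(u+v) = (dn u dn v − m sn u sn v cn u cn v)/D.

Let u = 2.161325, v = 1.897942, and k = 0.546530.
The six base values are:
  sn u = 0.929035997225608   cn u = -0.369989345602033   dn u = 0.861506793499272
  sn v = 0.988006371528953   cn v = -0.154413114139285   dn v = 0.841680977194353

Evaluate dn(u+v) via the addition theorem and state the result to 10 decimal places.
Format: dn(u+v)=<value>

m = k² = 0.2986950409
D = 1 − m·sn²u·sn²v = 0.7483409304240887
dn(u+v) = (dn u·dn v − m·sn u·sn v·cn u·cn v)/D = 0.709450203523601/0.7483409304240887 = 0.9480307366343732

dn(u+v)=0.9480307366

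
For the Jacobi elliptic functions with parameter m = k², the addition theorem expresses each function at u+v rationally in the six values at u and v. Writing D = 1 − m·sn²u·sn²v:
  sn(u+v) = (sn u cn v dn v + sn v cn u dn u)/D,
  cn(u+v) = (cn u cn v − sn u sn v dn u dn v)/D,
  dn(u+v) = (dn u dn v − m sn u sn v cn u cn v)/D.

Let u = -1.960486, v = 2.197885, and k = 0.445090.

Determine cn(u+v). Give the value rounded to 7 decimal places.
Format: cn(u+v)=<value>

sn u = -0.963483823225821, cn u = -0.2677665445535622, dn u = 0.9033818764338646
sn v = 0.8836030650391546, cn v = -0.4682367173272634, dn v = 0.919417516602055
m = k² = 0.1981051081
D = 1 − m·sn²u·sn²v = 0.8564183447008494
cn(u+v) = (cn u·cn v − sn u·sn v·dn u·dn v)/D = 0.8324861886927653/0.8564183447008494 = 0.9720555308557248

cn(u+v)=0.9720555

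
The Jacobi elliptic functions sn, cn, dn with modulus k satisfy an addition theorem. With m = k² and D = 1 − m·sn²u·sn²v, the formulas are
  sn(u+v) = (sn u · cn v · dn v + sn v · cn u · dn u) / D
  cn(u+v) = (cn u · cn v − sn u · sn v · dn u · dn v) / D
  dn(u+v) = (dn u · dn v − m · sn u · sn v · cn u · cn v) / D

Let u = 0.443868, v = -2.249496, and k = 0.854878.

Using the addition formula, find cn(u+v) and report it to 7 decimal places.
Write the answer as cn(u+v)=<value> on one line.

cn(u+v)=0.1661629

sn u = 0.4202219989649581, cn u = 0.9074213307972734, dn u = 0.9332457714446514
sn v = -0.9978552162147682, cn v = -0.06545966294580338, dn v = 0.5218382216710435
m = k² = 0.730816394884
D = 1 − m·sn²u·sn²v = 0.8715006549560303
cn(u+v) = (cn u·cn v − sn u·sn v·dn u·dn v)/D = 0.1448110826017545/0.8715006549560303 = 0.166162907369313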